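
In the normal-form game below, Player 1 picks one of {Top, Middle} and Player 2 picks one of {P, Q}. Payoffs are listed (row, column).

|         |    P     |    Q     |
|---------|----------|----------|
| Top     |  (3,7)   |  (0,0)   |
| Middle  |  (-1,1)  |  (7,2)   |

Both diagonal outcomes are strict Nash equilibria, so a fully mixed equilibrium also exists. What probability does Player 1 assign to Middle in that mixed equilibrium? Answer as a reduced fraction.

7/8

Player 1's mix p on Top must make Player 2 indifferent between P and Q.
Player 2's payoff from P: 7p + 1(1−p). From Q: 0p + 2(1−p).
Set equal: 7p = 1(1−p) → p = 1/8.
Probability on Middle is 1 − 1/8 = 7/8.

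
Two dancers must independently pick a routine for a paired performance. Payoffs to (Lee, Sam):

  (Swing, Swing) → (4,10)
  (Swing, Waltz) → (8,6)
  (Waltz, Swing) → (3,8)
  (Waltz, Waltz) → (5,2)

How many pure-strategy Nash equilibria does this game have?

Both Swing: Lee gets 4 (best alternative 3); Sam gets 10 (best alternative 6). Neither deviates — NE.
Both Waltz is not a NE: Lee would switch to Swing (8 > 5).
No other cell survives both best-response checks, so there is 1 pure NE.

1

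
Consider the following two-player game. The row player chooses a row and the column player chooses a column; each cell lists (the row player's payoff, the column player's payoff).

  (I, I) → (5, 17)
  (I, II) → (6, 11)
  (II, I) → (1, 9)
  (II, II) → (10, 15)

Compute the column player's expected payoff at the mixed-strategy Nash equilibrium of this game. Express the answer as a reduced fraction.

13

The row player mixes with probability p on I, chosen so the column player is indifferent: 17p + 9(1−p) = 11p + 15(1−p) gives p = 1/2.
The column player's expected payoff is 17·1/2 + 9·1/2 = 13.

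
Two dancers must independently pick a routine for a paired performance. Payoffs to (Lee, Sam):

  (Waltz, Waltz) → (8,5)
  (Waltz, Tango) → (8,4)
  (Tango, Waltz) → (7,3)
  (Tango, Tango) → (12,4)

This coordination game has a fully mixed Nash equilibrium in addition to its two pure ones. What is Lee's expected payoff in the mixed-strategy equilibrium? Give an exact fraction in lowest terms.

8

Sam mixes with probability q on Waltz, chosen so Lee is indifferent: 8q + 8(1−q) = 7q + 12(1−q) gives q = 4/5.
Lee's expected payoff (from either row, since indifferent) is 8·4/5 + 8·1/5 = 8.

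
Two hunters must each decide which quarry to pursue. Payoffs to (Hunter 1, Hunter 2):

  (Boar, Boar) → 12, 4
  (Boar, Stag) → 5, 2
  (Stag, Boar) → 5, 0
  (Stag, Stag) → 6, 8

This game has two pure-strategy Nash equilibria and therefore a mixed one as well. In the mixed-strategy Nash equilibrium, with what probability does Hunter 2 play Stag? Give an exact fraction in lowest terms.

Hunter 2's mix q on Boar must make Hunter 1 indifferent between Boar and Stag.
Hunter 1's payoff from Boar: 12q + 5(1−q). From Stag: 5q + 6(1−q).
Set equal: 7q = 1(1−q) → q = 1/8.
Probability on Stag is 1 − 1/8 = 7/8.

7/8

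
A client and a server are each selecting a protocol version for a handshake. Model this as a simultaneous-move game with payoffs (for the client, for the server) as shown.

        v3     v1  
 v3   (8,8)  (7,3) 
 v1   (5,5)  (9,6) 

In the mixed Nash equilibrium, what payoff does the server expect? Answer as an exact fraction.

The client mixes with probability p on v3, chosen so the server is indifferent: 8p + 5(1−p) = 3p + 6(1−p) gives p = 1/6.
The server's expected payoff is 8·1/6 + 5·5/6 = 11/2.

11/2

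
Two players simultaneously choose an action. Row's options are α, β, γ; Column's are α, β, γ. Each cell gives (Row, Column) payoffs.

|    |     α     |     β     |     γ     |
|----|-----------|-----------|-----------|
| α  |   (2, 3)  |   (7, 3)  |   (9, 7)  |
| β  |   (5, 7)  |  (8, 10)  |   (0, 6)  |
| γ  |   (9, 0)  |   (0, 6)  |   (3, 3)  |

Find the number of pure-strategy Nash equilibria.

2

(α, γ): Row gets 9 (best alternative 3); Column gets 7 (best alternative 3). Neither deviates — NE.
Both β: Row gets 8 (best alternative 7); Column gets 10 (best alternative 7). Neither deviates — NE.
Both γ is not a NE: Row would switch to α (9 > 3).
No other cell survives both best-response checks, so there are 2 pure NE.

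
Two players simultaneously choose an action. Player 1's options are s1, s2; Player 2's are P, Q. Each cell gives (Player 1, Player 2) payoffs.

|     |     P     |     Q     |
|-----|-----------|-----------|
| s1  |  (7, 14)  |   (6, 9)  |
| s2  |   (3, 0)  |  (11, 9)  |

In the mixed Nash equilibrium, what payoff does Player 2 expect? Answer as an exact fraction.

Player 1 mixes with probability p on s1, chosen so Player 2 is indifferent: 14p + 0(1−p) = 9p + 9(1−p) gives p = 9/14.
Player 2's expected payoff is 14·9/14 + 0·5/14 = 9.

9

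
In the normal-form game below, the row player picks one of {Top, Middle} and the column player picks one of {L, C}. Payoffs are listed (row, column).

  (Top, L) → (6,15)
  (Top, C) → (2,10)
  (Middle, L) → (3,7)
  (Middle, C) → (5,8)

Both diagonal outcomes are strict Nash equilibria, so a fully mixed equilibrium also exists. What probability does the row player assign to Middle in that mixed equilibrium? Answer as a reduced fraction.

5/6

The row player's mix p on Top must make the column player indifferent between L and C.
The column player's payoff from L: 15p + 7(1−p). From C: 10p + 8(1−p).
Set equal: 5p = 1(1−p) → p = 1/6.
Probability on Middle is 1 − 1/6 = 5/6.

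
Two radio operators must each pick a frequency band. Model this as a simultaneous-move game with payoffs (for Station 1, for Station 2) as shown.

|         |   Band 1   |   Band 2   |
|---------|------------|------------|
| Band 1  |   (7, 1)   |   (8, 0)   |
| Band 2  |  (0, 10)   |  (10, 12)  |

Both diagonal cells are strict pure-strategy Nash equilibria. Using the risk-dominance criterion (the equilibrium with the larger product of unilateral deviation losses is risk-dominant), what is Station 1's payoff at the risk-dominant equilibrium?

7

At both Band 1: Station 1 loses 7 − 0 = 7 by deviating; Station 2 loses 1 − 0 = 1. Product = 7·1 = 7.
At both Band 2: Station 1 loses 10 − 8 = 2 by deviating; Station 2 loses 12 − 10 = 2. Product = 2·2 = 4.
7 > 4, so both Band 1 is risk-dominant. Station 1's payoff there is 7.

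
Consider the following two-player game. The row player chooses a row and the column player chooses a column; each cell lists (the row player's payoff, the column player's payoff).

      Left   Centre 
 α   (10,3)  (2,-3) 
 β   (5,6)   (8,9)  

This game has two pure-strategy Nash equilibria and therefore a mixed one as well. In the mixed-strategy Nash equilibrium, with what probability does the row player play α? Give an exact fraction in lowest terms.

1/3

The row player's mix p on α must make the column player indifferent between Left and Centre.
The column player's payoff from Left: 3p + 6(1−p). From Centre: (-3)p + 9(1−p).
Set equal: 6p = 3(1−p) → p = 3/9 = 1/3.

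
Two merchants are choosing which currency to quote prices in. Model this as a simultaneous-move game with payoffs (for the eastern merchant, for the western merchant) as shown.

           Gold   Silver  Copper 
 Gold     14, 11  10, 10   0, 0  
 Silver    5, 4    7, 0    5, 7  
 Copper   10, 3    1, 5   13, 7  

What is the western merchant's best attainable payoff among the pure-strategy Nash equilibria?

11

Both Gold is a pure NE (the eastern merchant: 14 ≥ 10; the western merchant: 11 ≥ 10). The western merchant gets 11.
Both Copper is a pure NE (the eastern merchant: 13 ≥ 5; the western merchant: 7 ≥ 5). The western merchant gets 7.
Every other cell has a profitable deviation for at least one player. Highest of {11, 7} is 11.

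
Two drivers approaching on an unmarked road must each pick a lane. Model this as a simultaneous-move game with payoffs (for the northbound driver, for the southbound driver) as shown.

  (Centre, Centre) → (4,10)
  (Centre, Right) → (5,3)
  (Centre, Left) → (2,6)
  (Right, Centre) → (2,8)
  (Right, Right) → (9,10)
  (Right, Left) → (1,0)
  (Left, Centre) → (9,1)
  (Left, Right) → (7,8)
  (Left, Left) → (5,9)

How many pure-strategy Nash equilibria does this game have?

Both Right: the northbound driver gets 9 (best alternative 7); the southbound driver gets 10 (best alternative 8). Neither deviates — NE.
Both Left: the northbound driver gets 5 (best alternative 2); the southbound driver gets 9 (best alternative 8). Neither deviates — NE.
Both Centre is not a NE: the northbound driver would switch to Left (9 > 4).
No other cell survives both best-response checks, so there are 2 pure NE.

2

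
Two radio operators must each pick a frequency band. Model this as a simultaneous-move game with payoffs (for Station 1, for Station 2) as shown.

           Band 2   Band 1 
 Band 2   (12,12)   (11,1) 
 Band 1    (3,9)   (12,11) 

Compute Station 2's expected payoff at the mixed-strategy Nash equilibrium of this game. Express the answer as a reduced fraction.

Station 1 mixes with probability p on Band 2, chosen so Station 2 is indifferent: 12p + 9(1−p) = 1p + 11(1−p) gives p = 2/13.
Station 2's expected payoff is 12·2/13 + 9·11/13 = 123/13.

123/13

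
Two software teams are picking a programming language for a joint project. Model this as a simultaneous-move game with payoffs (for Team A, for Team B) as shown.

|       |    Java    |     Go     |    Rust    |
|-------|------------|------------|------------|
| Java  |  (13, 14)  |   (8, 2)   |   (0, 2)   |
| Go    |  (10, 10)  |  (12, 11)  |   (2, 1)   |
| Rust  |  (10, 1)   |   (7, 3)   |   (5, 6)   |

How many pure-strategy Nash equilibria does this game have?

3

Both Java: Team A gets 13 (best alternative 10); Team B gets 14 (best alternative 2). Neither deviates — NE.
Both Go: Team A gets 12 (best alternative 8); Team B gets 11 (best alternative 10). Neither deviates — NE.
Both Rust: Team A gets 5 (best alternative 2); Team B gets 6 (best alternative 3). Neither deviates — NE.
(Go, Rust) is not a NE: Team A would switch to Rust (5 > 2).
No other cell survives both best-response checks, so there are 3 pure NE.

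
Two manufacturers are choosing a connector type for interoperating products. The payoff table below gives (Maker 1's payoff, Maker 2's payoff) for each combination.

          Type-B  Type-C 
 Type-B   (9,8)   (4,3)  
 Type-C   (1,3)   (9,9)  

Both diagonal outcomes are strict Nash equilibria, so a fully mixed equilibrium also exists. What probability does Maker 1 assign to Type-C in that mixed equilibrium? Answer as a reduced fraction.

5/11

Maker 1's mix p on Type-B must make Maker 2 indifferent between Type-B and Type-C.
Maker 2's payoff from Type-B: 8p + 3(1−p). From Type-C: 3p + 9(1−p).
Set equal: 5p = 6(1−p) → p = 6/11.
Probability on Type-C is 1 − 6/11 = 5/11.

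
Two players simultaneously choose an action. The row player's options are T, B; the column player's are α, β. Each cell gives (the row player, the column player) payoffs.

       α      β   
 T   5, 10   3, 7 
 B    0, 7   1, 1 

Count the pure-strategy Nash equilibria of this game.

(T, α): the row player gets 5 (best alternative 0); the column player gets 10 (best alternative 7). Neither deviates — NE.
(B, β) is not a NE: the row player would switch to T (3 > 1).
No other cell survives both best-response checks, so there is 1 pure NE.

1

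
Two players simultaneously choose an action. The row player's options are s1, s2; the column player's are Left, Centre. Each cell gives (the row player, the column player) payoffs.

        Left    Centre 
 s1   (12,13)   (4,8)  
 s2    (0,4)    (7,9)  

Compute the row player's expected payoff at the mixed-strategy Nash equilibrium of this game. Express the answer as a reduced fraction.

The column player mixes with probability q on Left, chosen so the row player is indifferent: 12q + 4(1−q) = 0q + 7(1−q) gives q = 1/5.
The row player's expected payoff (from either row, since indifferent) is 12·1/5 + 4·4/5 = 28/5.

28/5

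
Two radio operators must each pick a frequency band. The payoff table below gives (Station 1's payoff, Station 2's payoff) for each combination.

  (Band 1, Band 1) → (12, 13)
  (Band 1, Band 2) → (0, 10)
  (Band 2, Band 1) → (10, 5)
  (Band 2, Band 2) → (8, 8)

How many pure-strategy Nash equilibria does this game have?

Both Band 1: Station 1 gets 12 (best alternative 10); Station 2 gets 13 (best alternative 10). Neither deviates — NE.
Both Band 2: Station 1 gets 8 (best alternative 0); Station 2 gets 8 (best alternative 5). Neither deviates — NE.
(Band 2, Band 1) is not a NE: Station 1 would switch to Band 1 (12 > 10).
No other cell survives both best-response checks, so there are 2 pure NE.

2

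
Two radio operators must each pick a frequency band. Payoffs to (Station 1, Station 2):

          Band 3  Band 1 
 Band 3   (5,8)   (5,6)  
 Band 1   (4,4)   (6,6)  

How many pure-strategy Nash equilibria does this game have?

2

Both Band 3: Station 1 gets 5 (best alternative 4); Station 2 gets 8 (best alternative 6). Neither deviates — NE.
Both Band 1: Station 1 gets 6 (best alternative 5); Station 2 gets 6 (best alternative 4). Neither deviates — NE.
(Band 1, Band 3) is not a NE: Station 1 would switch to Band 3 (5 > 4).
No other cell survives both best-response checks, so there are 2 pure NE.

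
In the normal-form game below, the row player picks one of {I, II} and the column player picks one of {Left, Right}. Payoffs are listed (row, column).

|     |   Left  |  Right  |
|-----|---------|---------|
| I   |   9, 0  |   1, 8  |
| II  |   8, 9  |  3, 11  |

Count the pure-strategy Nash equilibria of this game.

(II, Right): the row player gets 3 (best alternative 1); the column player gets 11 (best alternative 9). Neither deviates — NE.
(I, Left) is not a NE: the column player would switch to Right (8 > 0).
No other cell survives both best-response checks, so there is 1 pure NE.

1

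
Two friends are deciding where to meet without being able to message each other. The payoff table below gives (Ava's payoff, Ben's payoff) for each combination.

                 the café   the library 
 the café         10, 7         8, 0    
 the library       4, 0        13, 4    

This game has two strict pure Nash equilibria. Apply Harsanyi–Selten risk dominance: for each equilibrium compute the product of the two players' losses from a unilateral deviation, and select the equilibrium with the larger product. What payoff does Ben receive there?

At both the café: Ava loses 10 − 4 = 6 by deviating; Ben loses 7 − 0 = 7. Product = 6·7 = 42.
At both the library: Ava loses 13 − 8 = 5 by deviating; Ben loses 4 − 0 = 4. Product = 5·4 = 20.
42 > 20, so both the café is risk-dominant. Ben's payoff there is 7.

7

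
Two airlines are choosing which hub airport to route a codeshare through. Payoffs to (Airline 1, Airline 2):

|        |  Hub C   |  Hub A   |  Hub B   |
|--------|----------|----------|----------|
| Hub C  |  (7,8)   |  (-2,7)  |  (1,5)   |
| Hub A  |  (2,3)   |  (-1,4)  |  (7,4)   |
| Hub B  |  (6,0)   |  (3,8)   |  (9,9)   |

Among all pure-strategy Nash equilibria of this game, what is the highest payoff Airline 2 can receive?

9

Both Hub C is a pure NE (Airline 1: 7 ≥ 6; Airline 2: 8 ≥ 7). Airline 2 gets 8.
Both Hub B is a pure NE (Airline 1: 9 ≥ 7; Airline 2: 9 ≥ 8). Airline 2 gets 9.
Every other cell has a profitable deviation for at least one player. Highest of {8, 9} is 9.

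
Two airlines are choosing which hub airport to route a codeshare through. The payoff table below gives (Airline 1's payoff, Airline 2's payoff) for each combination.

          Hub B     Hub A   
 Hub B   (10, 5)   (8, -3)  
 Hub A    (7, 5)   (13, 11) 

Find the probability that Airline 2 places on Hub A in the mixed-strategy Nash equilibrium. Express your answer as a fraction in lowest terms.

Airline 2's mix q on Hub B must make Airline 1 indifferent between Hub B and Hub A.
Airline 1's payoff from Hub B: 10q + 8(1−q). From Hub A: 7q + 13(1−q).
Set equal: 3q = 5(1−q) → q = 5/8.
Probability on Hub A is 1 − 5/8 = 3/8.

3/8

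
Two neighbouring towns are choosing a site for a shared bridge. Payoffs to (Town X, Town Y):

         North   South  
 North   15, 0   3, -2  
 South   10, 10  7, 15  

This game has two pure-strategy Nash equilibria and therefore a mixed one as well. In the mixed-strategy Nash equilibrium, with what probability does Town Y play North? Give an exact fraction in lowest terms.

4/9

Town Y's mix q on North must make Town X indifferent between North and South.
Town X's payoff from North: 15q + 3(1−q). From South: 10q + 7(1−q).
Set equal: 5q = 4(1−q) → q = 4/9.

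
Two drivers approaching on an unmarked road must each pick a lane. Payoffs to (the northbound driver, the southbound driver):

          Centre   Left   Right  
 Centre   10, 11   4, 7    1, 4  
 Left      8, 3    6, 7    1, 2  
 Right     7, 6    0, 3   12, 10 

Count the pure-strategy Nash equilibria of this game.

Both Centre: the northbound driver gets 10 (best alternative 8); the southbound driver gets 11 (best alternative 7). Neither deviates — NE.
Both Left: the northbound driver gets 6 (best alternative 4); the southbound driver gets 7 (best alternative 3). Neither deviates — NE.
Both Right: the northbound driver gets 12 (best alternative 1); the southbound driver gets 10 (best alternative 6). Neither deviates — NE.
(Centre, Left) is not a NE: the northbound driver would switch to Left (6 > 4).
No other cell survives both best-response checks, so there are 3 pure NE.

3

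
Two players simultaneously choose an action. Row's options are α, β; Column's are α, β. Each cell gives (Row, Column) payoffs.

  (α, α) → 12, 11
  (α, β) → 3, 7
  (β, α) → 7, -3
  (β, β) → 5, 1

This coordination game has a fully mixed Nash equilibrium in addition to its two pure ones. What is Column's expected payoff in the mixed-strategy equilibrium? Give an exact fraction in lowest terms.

4

Row mixes with probability p on α, chosen so Column is indifferent: 11p + (-3)(1−p) = 7p + 1(1−p) gives p = 1/2.
Column's expected payoff is 11·1/2 + (-3)·1/2 = 4.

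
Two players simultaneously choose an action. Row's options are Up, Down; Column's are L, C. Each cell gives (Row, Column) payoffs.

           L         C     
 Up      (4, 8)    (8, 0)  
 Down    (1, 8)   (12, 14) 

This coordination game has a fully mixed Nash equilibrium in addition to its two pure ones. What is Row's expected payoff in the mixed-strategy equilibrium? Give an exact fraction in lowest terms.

Column mixes with probability q on L, chosen so Row is indifferent: 4q + 8(1−q) = 1q + 12(1−q) gives q = 4/7.
Row's expected payoff (from either row, since indifferent) is 4·4/7 + 8·3/7 = 40/7.

40/7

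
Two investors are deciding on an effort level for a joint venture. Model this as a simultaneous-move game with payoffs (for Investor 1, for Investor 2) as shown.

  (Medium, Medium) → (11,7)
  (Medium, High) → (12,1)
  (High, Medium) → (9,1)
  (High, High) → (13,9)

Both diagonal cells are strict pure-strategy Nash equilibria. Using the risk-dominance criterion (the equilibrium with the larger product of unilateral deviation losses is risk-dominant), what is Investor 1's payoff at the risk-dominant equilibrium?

11

At both Medium: Investor 1 loses 11 − 9 = 2 by deviating; Investor 2 loses 7 − 1 = 6. Product = 2·6 = 12.
At both High: Investor 1 loses 13 − 12 = 1 by deviating; Investor 2 loses 9 − 1 = 8. Product = 1·8 = 8.
12 > 8, so both Medium is risk-dominant. Investor 1's payoff there is 11.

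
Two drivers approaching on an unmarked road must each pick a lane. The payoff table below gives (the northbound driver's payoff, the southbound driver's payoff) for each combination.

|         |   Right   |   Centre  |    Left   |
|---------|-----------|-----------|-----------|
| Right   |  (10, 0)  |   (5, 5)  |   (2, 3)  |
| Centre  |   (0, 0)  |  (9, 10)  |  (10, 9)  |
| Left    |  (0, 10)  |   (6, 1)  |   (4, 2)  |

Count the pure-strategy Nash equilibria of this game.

1

Both Centre: the northbound driver gets 9 (best alternative 6); the southbound driver gets 10 (best alternative 9). Neither deviates — NE.
Both Right is not a NE: the southbound driver would switch to Centre (5 > 0).
No other cell survives both best-response checks, so there is 1 pure NE.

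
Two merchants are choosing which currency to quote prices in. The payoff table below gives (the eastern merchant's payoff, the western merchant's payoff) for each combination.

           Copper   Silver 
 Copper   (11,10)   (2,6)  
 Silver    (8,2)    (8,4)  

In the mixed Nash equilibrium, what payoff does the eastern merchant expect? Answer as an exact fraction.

8

The western merchant mixes with probability q on Copper, chosen so the eastern merchant is indifferent: 11q + 2(1−q) = 8q + 8(1−q) gives q = 2/3.
The eastern merchant's expected payoff (from either row, since indifferent) is 11·2/3 + 2·1/3 = 8.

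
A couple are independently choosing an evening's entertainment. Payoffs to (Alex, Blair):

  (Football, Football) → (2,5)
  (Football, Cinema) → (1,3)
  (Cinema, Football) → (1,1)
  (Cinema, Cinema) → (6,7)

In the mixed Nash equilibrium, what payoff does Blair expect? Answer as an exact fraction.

Alex mixes with probability p on Football, chosen so Blair is indifferent: 5p + 1(1−p) = 3p + 7(1−p) gives p = 3/4.
Blair's expected payoff is 5·3/4 + 1·1/4 = 4.

4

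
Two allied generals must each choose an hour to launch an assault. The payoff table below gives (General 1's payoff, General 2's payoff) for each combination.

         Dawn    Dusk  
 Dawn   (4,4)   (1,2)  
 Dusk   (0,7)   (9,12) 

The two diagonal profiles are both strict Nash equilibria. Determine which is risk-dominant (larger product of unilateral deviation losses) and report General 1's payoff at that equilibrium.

9

At both Dawn: General 1 loses 4 − 0 = 4 by deviating; General 2 loses 4 − 2 = 2. Product = 4·2 = 8.
At both Dusk: General 1 loses 9 − 1 = 8 by deviating; General 2 loses 12 − 7 = 5. Product = 8·5 = 40.
40 > 8, so both Dusk is risk-dominant. General 1's payoff there is 9.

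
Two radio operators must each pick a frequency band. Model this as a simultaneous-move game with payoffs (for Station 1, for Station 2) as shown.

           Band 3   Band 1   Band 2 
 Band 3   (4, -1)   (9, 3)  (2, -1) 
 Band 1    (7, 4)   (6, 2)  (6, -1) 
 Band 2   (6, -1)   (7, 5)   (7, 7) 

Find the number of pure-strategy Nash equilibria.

3

(Band 3, Band 1): Station 1 gets 9 (best alternative 7); Station 2 gets 3 (best alternative -1). Neither deviates — NE.
(Band 1, Band 3): Station 1 gets 7 (best alternative 6); Station 2 gets 4 (best alternative 2). Neither deviates — NE.
Both Band 2: Station 1 gets 7 (best alternative 6); Station 2 gets 7 (best alternative 5). Neither deviates — NE.
Both Band 3 is not a NE: Station 1 would switch to Band 1 (7 > 4).
No other cell survives both best-response checks, so there are 3 pure NE.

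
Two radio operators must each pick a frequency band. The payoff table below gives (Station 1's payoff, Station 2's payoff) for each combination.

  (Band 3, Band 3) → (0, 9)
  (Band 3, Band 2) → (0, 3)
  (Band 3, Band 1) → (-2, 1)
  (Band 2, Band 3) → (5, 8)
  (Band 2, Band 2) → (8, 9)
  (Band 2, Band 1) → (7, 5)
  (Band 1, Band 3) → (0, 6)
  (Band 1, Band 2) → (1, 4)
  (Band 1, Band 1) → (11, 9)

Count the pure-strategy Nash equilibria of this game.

Both Band 2: Station 1 gets 8 (best alternative 1); Station 2 gets 9 (best alternative 8). Neither deviates — NE.
Both Band 1: Station 1 gets 11 (best alternative 7); Station 2 gets 9 (best alternative 6). Neither deviates — NE.
Both Band 3 is not a NE: Station 1 would switch to Band 2 (5 > 0).
No other cell survives both best-response checks, so there are 2 pure NE.

2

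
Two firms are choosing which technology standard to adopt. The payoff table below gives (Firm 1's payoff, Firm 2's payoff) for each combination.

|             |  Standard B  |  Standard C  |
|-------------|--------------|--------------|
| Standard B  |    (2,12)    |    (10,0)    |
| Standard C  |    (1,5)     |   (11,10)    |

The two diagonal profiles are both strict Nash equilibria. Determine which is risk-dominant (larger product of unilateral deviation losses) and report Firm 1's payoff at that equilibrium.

At both Standard B: Firm 1 loses 2 − 1 = 1 by deviating; Firm 2 loses 12 − 0 = 12. Product = 1·12 = 12.
At both Standard C: Firm 1 loses 11 − 10 = 1 by deviating; Firm 2 loses 10 − 5 = 5. Product = 1·5 = 5.
12 > 5, so both Standard B is risk-dominant. Firm 1's payoff there is 2.

2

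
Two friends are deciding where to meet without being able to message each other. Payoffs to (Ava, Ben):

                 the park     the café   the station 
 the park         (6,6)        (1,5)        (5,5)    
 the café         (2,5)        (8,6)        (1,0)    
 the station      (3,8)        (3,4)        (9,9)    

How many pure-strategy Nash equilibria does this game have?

Both the park: Ava gets 6 (best alternative 3); Ben gets 6 (best alternative 5). Neither deviates — NE.
Both the café: Ava gets 8 (best alternative 3); Ben gets 6 (best alternative 5). Neither deviates — NE.
Both the station: Ava gets 9 (best alternative 5); Ben gets 9 (best alternative 8). Neither deviates — NE.
(the station, the park) is not a NE: Ava would switch to the park (6 > 3).
No other cell survives both best-response checks, so there are 3 pure NE.

3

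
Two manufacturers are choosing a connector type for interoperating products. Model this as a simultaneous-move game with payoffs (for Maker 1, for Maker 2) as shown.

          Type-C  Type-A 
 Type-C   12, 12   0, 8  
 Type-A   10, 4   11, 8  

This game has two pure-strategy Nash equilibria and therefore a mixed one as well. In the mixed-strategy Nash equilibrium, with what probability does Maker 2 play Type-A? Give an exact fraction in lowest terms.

2/13

Maker 2's mix q on Type-C must make Maker 1 indifferent between Type-C and Type-A.
Maker 1's payoff from Type-C: 12q + 0(1−q). From Type-A: 10q + 11(1−q).
Set equal: 2q = 11(1−q) → q = 11/13.
Probability on Type-A is 1 − 11/13 = 2/13.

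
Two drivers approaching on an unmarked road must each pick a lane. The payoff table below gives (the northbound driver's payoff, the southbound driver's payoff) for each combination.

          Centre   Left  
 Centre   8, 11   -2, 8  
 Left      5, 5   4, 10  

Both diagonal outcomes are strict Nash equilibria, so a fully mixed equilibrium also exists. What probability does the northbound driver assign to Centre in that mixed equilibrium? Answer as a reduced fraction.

5/8

The northbound driver's mix p on Centre must make the southbound driver indifferent between Centre and Left.
The southbound driver's payoff from Centre: 11p + 5(1−p). From Left: 8p + 10(1−p).
Set equal: 3p = 5(1−p) → p = 5/8.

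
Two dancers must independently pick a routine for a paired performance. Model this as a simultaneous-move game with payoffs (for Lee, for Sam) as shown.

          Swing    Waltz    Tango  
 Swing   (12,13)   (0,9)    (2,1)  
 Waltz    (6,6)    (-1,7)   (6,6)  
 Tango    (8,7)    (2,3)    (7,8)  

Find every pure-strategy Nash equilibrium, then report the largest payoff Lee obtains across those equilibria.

12

Both Swing is a pure NE (Lee: 12 ≥ 8; Sam: 13 ≥ 9). Lee gets 12.
Both Tango is a pure NE (Lee: 7 ≥ 6; Sam: 8 ≥ 7). Lee gets 7.
Every other cell has a profitable deviation for at least one player. Highest of {12, 7} is 12.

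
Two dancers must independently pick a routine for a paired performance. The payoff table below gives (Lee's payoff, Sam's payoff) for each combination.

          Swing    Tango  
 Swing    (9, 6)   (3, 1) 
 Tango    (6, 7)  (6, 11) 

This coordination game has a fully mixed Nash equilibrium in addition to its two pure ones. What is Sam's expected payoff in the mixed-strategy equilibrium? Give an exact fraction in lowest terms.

Lee mixes with probability p on Swing, chosen so Sam is indifferent: 6p + 7(1−p) = 1p + 11(1−p) gives p = 4/9.
Sam's expected payoff is 6·4/9 + 7·5/9 = 59/9.

59/9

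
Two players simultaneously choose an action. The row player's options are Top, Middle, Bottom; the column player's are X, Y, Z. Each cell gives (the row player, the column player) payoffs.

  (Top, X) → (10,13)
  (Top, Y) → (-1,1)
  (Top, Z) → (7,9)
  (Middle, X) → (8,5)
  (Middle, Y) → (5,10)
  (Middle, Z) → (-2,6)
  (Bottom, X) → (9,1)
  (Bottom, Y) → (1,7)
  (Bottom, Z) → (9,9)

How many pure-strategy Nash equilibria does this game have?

(Top, X): the row player gets 10 (best alternative 9); the column player gets 13 (best alternative 9). Neither deviates — NE.
(Middle, Y): the row player gets 5 (best alternative 1); the column player gets 10 (best alternative 6). Neither deviates — NE.
(Bottom, Z): the row player gets 9 (best alternative 7); the column player gets 9 (best alternative 7). Neither deviates — NE.
(Bottom, Y) is not a NE: the row player would switch to Middle (5 > 1).
No other cell survives both best-response checks, so there are 3 pure NE.

3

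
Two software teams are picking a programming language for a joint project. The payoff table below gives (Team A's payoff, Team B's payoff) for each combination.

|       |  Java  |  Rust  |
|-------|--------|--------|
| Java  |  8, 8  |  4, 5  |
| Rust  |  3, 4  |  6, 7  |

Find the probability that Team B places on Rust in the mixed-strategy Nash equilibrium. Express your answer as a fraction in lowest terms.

5/7

Team B's mix q on Java must make Team A indifferent between Java and Rust.
Team A's payoff from Java: 8q + 4(1−q). From Rust: 3q + 6(1−q).
Set equal: 5q = 2(1−q) → q = 2/7.
Probability on Rust is 1 − 2/7 = 5/7.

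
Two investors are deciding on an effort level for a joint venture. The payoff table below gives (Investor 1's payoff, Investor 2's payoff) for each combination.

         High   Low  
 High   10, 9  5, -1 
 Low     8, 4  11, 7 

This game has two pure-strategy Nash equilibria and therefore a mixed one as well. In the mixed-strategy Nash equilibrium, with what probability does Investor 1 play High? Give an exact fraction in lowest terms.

Investor 1's mix p on High must make Investor 2 indifferent between High and Low.
Investor 2's payoff from High: 9p + 4(1−p). From Low: (-1)p + 7(1−p).
Set equal: 10p = 3(1−p) → p = 3/13.

3/13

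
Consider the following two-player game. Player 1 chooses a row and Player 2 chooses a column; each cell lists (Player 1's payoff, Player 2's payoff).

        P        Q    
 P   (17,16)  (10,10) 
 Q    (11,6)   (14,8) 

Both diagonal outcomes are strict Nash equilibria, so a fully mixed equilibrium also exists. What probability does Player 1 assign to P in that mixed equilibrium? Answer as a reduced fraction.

1/4

Player 1's mix p on P must make Player 2 indifferent between P and Q.
Player 2's payoff from P: 16p + 6(1−p). From Q: 10p + 8(1−p).
Set equal: 6p = 2(1−p) → p = 2/8 = 1/4.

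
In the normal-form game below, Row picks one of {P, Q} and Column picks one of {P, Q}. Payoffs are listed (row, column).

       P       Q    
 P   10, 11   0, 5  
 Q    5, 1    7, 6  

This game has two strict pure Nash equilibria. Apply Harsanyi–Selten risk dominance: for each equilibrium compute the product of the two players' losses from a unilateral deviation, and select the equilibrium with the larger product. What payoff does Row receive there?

At both P: Row loses 10 − 5 = 5 by deviating; Column loses 11 − 5 = 6. Product = 5·6 = 30.
At both Q: Row loses 7 − 0 = 7 by deviating; Column loses 6 − 1 = 5. Product = 7·5 = 35.
35 > 30, so both Q is risk-dominant. Row's payoff there is 7.

7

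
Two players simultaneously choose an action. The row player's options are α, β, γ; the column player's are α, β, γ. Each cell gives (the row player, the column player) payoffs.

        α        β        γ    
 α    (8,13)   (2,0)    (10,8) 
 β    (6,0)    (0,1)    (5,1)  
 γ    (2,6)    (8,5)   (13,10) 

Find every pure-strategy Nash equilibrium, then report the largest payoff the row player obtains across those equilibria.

13

Both α is a pure NE (the row player: 8 ≥ 6; the column player: 13 ≥ 8). The row player gets 8.
Both γ is a pure NE (the row player: 13 ≥ 10; the column player: 10 ≥ 6). The row player gets 13.
Every other cell has a profitable deviation for at least one player. Highest of {8, 13} is 13.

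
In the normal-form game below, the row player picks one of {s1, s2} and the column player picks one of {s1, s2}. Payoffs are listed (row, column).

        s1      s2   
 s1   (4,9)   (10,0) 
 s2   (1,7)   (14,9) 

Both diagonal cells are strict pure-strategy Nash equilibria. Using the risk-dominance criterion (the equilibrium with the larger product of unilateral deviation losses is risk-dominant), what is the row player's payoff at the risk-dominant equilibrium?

At both s1: the row player loses 4 − 1 = 3 by deviating; the column player loses 9 − 0 = 9. Product = 3·9 = 27.
At both s2: the row player loses 14 − 10 = 4 by deviating; the column player loses 9 − 7 = 2. Product = 4·2 = 8.
27 > 8, so both s1 is risk-dominant. The row player's payoff there is 4.

4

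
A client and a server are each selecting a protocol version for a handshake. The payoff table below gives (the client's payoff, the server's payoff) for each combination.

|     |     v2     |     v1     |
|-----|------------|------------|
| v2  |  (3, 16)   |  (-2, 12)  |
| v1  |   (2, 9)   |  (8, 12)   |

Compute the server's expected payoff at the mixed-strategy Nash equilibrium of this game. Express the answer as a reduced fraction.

The client mixes with probability p on v2, chosen so the server is indifferent: 16p + 9(1−p) = 12p + 12(1−p) gives p = 3/7.
The server's expected payoff is 16·3/7 + 9·4/7 = 12.

12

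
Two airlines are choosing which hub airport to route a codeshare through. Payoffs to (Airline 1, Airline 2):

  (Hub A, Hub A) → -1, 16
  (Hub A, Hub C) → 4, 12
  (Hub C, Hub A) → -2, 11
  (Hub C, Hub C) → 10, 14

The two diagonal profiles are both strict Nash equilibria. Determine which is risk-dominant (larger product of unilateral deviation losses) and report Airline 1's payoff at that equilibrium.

10

At both Hub A: Airline 1 loses -1 − (-2) = 1 by deviating; Airline 2 loses 16 − 12 = 4. Product = 1·4 = 4.
At both Hub C: Airline 1 loses 10 − 4 = 6 by deviating; Airline 2 loses 14 − 11 = 3. Product = 6·3 = 18.
18 > 4, so both Hub C is risk-dominant. Airline 1's payoff there is 10.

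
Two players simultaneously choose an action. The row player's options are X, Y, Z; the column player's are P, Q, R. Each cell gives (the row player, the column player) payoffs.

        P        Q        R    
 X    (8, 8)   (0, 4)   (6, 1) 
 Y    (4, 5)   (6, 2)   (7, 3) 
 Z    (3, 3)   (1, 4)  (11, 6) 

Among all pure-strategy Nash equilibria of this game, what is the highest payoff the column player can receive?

8

(X, P) is a pure NE (the row player: 8 ≥ 4; the column player: 8 ≥ 4). The column player gets 8.
(Z, R) is a pure NE (the row player: 11 ≥ 7; the column player: 6 ≥ 4). The column player gets 6.
Every other cell has a profitable deviation for at least one player. Highest of {8, 6} is 8.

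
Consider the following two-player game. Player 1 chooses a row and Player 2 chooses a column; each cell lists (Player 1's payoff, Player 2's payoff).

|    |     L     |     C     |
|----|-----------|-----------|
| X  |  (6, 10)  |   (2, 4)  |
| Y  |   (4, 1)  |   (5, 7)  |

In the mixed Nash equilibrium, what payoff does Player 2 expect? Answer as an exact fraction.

11/2

Player 1 mixes with probability p on X, chosen so Player 2 is indifferent: 10p + 1(1−p) = 4p + 7(1−p) gives p = 1/2.
Player 2's expected payoff is 10·1/2 + 1·1/2 = 11/2.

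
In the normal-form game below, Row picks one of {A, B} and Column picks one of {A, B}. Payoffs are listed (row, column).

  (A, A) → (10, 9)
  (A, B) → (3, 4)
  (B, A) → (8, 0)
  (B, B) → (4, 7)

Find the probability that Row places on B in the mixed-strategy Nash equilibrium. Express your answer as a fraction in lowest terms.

Row's mix p on A must make Column indifferent between A and B.
Column's payoff from A: 9p + 0(1−p). From B: 4p + 7(1−p).
Set equal: 5p = 7(1−p) → p = 7/12.
Probability on B is 1 − 7/12 = 5/12.

5/12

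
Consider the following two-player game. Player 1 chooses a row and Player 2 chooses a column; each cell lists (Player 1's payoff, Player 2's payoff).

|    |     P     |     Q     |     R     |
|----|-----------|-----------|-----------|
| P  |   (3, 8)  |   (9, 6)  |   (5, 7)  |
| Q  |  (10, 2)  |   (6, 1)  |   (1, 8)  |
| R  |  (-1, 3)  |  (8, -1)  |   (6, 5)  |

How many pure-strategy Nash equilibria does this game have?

1

Both R: Player 1 gets 6 (best alternative 5); Player 2 gets 5 (best alternative 3). Neither deviates — NE.
Both Q is not a NE: Player 1 would switch to P (9 > 6).
No other cell survives both best-response checks, so there is 1 pure NE.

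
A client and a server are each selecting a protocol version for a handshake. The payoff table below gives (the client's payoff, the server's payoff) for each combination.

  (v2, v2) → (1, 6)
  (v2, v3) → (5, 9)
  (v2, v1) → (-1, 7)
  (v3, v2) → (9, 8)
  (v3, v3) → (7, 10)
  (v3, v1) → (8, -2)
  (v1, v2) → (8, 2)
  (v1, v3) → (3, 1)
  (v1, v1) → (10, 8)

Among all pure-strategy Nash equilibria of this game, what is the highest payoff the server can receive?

10

Both v3 is a pure NE (the client: 7 ≥ 5; the server: 10 ≥ 8). The server gets 10.
Both v1 is a pure NE (the client: 10 ≥ 8; the server: 8 ≥ 2). The server gets 8.
Every other cell has a profitable deviation for at least one player. Highest of {10, 8} is 10.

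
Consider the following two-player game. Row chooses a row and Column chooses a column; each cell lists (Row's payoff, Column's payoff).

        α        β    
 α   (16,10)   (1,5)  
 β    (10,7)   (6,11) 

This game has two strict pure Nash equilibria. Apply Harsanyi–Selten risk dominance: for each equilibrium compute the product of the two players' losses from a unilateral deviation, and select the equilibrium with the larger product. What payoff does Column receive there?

At both α: Row loses 16 − 10 = 6 by deviating; Column loses 10 − 5 = 5. Product = 6·5 = 30.
At both β: Row loses 6 − 1 = 5 by deviating; Column loses 11 − 7 = 4. Product = 5·4 = 20.
30 > 20, so both α is risk-dominant. Column's payoff there is 10.

10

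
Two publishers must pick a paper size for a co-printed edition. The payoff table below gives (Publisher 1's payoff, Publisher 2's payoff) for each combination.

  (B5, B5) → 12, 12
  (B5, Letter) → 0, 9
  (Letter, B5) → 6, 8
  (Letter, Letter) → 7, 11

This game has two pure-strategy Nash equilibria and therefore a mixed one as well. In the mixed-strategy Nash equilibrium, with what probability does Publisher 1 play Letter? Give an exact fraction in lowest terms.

1/2

Publisher 1's mix p on B5 must make Publisher 2 indifferent between B5 and Letter.
Publisher 2's payoff from B5: 12p + 8(1−p). From Letter: 9p + 11(1−p).
Set equal: 3p = 3(1−p) → p = 3/6 = 1/2.
Probability on Letter is 1 − 1/2 = 1/2.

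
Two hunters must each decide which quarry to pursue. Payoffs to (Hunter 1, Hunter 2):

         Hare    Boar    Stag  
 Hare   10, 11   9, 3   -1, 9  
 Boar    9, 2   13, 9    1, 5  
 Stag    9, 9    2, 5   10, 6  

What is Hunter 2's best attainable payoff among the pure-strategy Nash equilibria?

11

Both Hare is a pure NE (Hunter 1: 10 ≥ 9; Hunter 2: 11 ≥ 9). Hunter 2 gets 11.
Both Boar is a pure NE (Hunter 1: 13 ≥ 9; Hunter 2: 9 ≥ 5). Hunter 2 gets 9.
Every other cell has a profitable deviation for at least one player. Highest of {11, 9} is 11.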